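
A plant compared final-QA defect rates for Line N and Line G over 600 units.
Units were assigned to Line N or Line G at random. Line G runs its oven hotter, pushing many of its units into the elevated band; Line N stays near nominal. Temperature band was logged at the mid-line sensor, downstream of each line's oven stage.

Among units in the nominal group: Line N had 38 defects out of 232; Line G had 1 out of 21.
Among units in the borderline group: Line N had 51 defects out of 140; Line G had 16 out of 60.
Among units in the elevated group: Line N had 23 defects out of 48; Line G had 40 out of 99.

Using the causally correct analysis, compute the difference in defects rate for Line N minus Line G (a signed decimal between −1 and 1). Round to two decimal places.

The stratified and pooled comparisons disagree (Line G wins within each in-process temperature band; Line N wins overall), so the answer turns on the causal role of in-process temperature band.
In-process temperature band lies on the pathway line → in-process temperature band → outcome, so adjusting for it blocks the indirect effect. For the total causal effect of line, use the unadjusted pooled rates.
The causal difference is the pooled difference: 0.267 − 0.317 = -0.050.

-0.05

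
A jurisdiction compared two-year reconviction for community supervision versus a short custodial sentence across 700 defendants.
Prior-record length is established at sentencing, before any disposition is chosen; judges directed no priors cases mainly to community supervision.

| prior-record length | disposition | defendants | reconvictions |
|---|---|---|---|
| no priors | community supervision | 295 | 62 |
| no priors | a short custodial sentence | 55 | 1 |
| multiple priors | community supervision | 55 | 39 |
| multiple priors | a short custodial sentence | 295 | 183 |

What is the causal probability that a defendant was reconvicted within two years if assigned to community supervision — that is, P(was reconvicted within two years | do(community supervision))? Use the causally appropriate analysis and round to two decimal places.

0.46

a short custodial sentence is lower inside every prior-record length stratum but community supervision is lower in aggregate. Whether to stratify depends on how prior-record length relates to the disposition.
Since prior-record length is a pre-existing factor (not a product of the disposition) and it affects the outcome on its own, it is a confounder. The stratified rates, not the pooled rate, identify the causal effect.
Standardising community supervision to the population prior-record length mix: 0.500·62/295 + 0.500·39/55 = 0.460.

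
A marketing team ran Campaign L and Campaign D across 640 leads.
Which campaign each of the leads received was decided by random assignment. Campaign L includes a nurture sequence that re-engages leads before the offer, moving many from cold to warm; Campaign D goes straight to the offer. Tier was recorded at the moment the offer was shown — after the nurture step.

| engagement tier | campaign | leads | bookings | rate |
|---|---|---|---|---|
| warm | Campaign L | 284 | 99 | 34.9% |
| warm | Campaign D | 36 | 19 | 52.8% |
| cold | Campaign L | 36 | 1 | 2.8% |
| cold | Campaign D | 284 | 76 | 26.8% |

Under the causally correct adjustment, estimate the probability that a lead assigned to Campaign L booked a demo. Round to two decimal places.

Within every engagement tier level Campaign D has the higher rate, yet pooled Campaign L does — Simpson's reversal.
Engagement tier lies on the pathway campaign → engagement tier → outcome, so adjusting for it blocks the indirect effect. For the total causal effect of campaign, use the unadjusted pooled rates.
So P(outcome | do(Campaign L)) is just the pooled rate for Campaign L: 100/320 = 0.312.

0.31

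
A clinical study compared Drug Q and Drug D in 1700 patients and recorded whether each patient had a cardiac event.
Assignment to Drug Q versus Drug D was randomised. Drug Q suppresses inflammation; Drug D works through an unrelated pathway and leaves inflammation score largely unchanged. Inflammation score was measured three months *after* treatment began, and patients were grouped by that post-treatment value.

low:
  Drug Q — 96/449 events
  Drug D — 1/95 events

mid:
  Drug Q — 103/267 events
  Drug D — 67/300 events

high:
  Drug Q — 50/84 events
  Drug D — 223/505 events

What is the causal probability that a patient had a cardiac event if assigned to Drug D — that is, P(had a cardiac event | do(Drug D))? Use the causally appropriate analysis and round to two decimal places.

Within every inflammation score level Drug D has the lower rate, yet pooled Drug Q does — Simpson's reversal.
Stratifying would compare drugs among patients the drugs themselves sorted into inflammation score groups — a form of selection on an intermediate. The unconditioned pooled rates give the total causal effect.
So P(outcome | do(Drug D)) is just the pooled rate for Drug D: 291/900 = 0.323.

0.32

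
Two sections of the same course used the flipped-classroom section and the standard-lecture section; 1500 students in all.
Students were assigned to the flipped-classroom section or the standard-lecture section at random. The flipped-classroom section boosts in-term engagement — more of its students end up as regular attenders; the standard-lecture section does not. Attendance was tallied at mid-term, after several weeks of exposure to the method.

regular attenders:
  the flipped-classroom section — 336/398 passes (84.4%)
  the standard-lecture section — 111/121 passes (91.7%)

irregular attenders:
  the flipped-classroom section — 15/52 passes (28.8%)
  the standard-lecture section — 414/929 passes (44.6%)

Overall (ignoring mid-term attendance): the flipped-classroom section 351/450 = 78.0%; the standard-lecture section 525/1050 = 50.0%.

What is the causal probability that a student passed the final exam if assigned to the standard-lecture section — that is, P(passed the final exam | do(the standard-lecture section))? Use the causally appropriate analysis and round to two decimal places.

Because the teaching method influences mid-term attendance, mid-term attendance is a post-treatment mediator, not a confounder. Stratifying on it would bias the estimate; the causal effect is the crude pooled difference.
So P(outcome | do(the standard-lecture section)) is just the pooled rate for the standard-lecture section: 525/1050 = 0.500.

0.50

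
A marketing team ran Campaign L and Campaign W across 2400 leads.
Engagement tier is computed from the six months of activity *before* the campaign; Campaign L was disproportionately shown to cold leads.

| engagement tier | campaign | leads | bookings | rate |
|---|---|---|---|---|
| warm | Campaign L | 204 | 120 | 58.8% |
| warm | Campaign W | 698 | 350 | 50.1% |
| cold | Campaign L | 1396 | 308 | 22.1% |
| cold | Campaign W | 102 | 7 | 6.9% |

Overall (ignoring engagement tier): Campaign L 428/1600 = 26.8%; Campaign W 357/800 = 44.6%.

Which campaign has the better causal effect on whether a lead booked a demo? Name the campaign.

Campaign L

Within every engagement tier level Campaign L has the higher rate, yet pooled Campaign W does — Simpson's reversal.
Nothing the campaign does changes engagement tier; the imbalance is an allocation artefact. With engagement tier also predicting the outcome, the pooled figure is confounded, and the within-stratum comparison is the causal one.
Within each level — warm: 58.8% vs 50.1%; cold: 22.1% vs 6.9% — Campaign L is higher every time.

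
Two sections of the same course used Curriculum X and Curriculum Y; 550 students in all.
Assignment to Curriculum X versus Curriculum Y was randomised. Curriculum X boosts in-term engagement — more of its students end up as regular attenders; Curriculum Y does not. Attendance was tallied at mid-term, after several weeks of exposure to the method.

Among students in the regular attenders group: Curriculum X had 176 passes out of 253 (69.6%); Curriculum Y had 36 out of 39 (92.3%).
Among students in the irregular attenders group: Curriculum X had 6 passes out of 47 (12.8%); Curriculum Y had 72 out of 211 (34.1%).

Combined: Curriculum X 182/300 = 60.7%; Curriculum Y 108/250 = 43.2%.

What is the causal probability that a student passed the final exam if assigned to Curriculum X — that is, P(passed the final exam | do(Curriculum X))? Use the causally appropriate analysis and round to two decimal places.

Mid-term attendance lies on the pathway teaching method → mid-term attendance → outcome, so adjusting for it blocks the indirect effect. For the total causal effect of teaching method, use the unadjusted pooled rates.
So P(outcome | do(Curriculum X)) is just the pooled rate for Curriculum X: 182/300 = 0.607.

0.61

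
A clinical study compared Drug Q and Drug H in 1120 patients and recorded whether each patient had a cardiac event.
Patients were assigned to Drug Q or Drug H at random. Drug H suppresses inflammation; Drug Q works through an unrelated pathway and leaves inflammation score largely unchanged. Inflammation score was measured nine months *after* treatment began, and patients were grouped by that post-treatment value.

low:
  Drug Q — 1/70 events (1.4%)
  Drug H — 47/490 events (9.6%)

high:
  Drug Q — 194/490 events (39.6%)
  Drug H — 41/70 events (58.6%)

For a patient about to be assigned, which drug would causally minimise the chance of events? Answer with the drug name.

Stratifying would compare drugs among patients the drugs themselves sorted into inflammation score groups — a form of selection on an intermediate. The unconditioned pooled rates give the total causal effect.
Pooled: Drug Q 34.8% vs Drug H 15.7%; Drug H is lower overall.

Drug H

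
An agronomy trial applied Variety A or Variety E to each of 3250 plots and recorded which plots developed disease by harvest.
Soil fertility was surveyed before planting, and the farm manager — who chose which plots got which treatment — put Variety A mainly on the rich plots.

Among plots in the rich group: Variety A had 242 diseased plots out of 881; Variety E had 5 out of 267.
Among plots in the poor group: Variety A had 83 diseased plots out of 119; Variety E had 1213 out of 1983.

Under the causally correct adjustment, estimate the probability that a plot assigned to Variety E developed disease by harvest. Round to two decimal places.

0.40

The soil fertility-specific comparison favours Variety E throughout, but the pooled figures favour Variety A. The question is whether to condition on soil fertility.
Soil fertility differs across varietys for reasons unrelated to any effect of the variety itself, and it separately predicts the outcome — a classic confounder. We must compare within soil fertility levels.
Standardising Variety E to the population soil fertility mix: 0.353·5/267 + 0.647·1213/1983 = 0.402.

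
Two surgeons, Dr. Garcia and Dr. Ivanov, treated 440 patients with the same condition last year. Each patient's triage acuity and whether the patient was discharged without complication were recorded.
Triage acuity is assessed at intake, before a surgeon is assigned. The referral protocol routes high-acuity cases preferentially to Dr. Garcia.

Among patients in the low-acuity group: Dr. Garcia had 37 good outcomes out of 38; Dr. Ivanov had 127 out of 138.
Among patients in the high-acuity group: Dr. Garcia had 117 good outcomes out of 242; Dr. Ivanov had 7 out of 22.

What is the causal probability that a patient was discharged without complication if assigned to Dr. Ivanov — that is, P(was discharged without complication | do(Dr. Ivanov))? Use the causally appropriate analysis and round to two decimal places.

0.56

Since triage acuity is a pre-existing factor (not a product of the surgeon) and it affects the outcome on its own, it is a confounder. The stratified rates, not the pooled rate, identify the causal effect.
Standardising Dr. Ivanov to the population triage acuity mix: 0.400·127/138 + 0.600·7/22 = 0.559.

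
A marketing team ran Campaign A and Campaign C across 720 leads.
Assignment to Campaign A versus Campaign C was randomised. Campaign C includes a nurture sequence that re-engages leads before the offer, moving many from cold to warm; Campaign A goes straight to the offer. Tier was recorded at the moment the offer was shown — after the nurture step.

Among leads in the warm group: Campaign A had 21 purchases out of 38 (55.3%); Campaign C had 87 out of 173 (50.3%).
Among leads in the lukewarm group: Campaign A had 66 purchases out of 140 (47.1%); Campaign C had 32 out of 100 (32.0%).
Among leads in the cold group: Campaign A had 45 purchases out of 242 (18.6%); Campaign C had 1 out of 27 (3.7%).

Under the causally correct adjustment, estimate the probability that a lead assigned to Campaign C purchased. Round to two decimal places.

0.40

Engagement tier here is a post-treatment variable shaped by the campaign; conditioning on it would introduce bias rather than remove it. The overall comparison is the causal one.
So P(outcome | do(Campaign C)) is just the pooled rate for Campaign C: 120/300 = 0.400.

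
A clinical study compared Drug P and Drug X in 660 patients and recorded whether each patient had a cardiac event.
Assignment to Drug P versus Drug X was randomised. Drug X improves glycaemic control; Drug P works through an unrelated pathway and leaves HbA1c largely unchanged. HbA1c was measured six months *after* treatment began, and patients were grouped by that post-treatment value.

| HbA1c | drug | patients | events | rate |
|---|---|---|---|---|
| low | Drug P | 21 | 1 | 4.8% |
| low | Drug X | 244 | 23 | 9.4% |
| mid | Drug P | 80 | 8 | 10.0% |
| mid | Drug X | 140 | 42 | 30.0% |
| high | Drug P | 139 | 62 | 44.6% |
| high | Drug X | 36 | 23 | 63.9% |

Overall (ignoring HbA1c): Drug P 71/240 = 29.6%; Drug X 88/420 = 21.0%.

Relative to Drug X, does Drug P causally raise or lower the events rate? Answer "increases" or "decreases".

increases

The distribution of HbA1c is itself part of what the drug does — it is an intermediate outcome. Holding it fixed would remove that part of the effect; the total effect is the pooled difference.
Pooled: Drug P 29.6% vs Drug X 21.0%; Drug X is lower overall.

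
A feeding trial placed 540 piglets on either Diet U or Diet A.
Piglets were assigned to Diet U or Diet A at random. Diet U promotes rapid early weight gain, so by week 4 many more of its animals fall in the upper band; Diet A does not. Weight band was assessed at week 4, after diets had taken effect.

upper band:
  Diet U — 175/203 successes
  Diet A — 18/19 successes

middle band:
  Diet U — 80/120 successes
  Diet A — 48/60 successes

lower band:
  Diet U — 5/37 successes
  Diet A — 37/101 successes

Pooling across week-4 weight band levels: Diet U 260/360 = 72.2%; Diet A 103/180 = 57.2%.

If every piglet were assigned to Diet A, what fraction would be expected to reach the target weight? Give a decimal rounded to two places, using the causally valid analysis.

The stratified and pooled comparisons disagree (Diet A wins within each week-4 weight band; Diet U wins overall), so the answer turns on the causal role of week-4 weight band.
The distribution of week-4 weight band is itself part of what the diet does — it is an intermediate outcome. Holding it fixed would remove that part of the effect; the total effect is the pooled difference.
So P(outcome | do(Diet A)) is just the pooled rate for Diet A: 103/180 = 0.572.

0.57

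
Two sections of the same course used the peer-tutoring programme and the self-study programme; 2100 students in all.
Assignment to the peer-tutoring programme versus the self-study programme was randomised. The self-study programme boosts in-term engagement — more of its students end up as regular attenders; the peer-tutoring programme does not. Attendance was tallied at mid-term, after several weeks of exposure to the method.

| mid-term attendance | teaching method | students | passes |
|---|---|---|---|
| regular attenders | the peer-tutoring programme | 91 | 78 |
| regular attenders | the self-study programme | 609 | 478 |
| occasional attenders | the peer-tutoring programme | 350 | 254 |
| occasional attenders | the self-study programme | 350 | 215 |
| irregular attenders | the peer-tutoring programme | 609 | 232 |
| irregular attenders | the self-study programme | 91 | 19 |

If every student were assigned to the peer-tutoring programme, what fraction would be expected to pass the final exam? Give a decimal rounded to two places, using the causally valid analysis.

0.54

Because the teaching method influences mid-term attendance, mid-term attendance is a post-treatment mediator, not a confounder. Stratifying on it would bias the estimate; the causal effect is the crude pooled difference.
So P(outcome | do(the peer-tutoring programme)) is just the pooled rate for the peer-tutoring programme: 564/1050 = 0.537.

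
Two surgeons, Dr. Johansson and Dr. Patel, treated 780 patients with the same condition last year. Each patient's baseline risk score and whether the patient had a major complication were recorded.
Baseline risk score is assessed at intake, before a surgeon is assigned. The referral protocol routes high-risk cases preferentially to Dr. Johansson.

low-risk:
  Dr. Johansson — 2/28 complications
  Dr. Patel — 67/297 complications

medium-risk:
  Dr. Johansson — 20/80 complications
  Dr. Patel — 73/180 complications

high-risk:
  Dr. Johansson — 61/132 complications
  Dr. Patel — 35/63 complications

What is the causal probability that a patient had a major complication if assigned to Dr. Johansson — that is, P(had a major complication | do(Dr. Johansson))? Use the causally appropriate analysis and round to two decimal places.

Nothing the surgeon does changes baseline risk score; the imbalance is an allocation artefact. With baseline risk score also predicting the outcome, the pooled figure is confounded, and the within-stratum comparison is the causal one.
Standardising Dr. Johansson to the population baseline risk score mix: 0.417·2/28 + 0.333·20/80 + 0.250·61/132 = 0.229.

0.23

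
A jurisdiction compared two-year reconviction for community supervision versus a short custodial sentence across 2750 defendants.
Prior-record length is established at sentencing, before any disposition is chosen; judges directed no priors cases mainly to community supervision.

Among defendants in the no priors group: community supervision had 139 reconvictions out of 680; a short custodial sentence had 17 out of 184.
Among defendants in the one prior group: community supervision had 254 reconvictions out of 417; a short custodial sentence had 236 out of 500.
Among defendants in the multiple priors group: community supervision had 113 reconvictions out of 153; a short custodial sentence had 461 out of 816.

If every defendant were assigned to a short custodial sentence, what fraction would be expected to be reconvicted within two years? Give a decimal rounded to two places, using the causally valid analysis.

0.39

The prior-record length-specific comparison favours a short custodial sentence throughout, but the pooled figures favour community supervision. The question is whether to condition on prior-record length.
Prior-record length differs across dispositions for reasons unrelated to any effect of the disposition itself, and it separately predicts the outcome — a classic confounder. We must compare within prior-record length levels.
Standardising a short custodial sentence to the population prior-record length mix: 0.314·17/184 + 0.333·236/500 + 0.352·461/816 = 0.385.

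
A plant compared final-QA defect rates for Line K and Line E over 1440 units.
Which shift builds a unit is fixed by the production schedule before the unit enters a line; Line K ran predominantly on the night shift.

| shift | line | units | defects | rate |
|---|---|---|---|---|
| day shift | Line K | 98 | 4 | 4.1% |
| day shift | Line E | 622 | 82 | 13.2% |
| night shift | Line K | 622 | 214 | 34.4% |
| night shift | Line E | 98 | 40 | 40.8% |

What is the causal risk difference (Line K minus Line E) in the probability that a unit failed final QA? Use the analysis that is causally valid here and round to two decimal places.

-0.08

The shift-specific comparison favours Line K throughout, but the pooled figures favour Line E. The question is whether to condition on shift.
Here shift is a common cause — it drives both which line a case falls under and the outcome. The crude comparison mixes populations; the stratum-specific rates are the causally relevant ones.
Adjusting over the population distribution of shift: 0.500·(0.041−0.132) + 0.500·(0.344−0.408) = -0.078.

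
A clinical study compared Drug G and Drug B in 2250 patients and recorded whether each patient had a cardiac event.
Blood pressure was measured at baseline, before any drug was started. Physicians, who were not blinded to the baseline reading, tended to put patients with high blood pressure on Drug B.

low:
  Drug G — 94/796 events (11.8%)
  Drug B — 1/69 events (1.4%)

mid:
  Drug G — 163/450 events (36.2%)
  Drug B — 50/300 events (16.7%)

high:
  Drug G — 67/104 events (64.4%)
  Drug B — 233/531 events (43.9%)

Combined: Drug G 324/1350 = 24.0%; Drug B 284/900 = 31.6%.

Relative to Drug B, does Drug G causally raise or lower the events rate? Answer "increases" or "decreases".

Nothing the drug does changes blood pressure; the imbalance is an allocation artefact. With blood pressure also predicting the outcome, the pooled figure is confounded, and the within-stratum comparison is the causal one.
Within each level — low: 11.8% vs 1.4%; mid: 36.2% vs 16.7%; high: 64.4% vs 43.9% — Drug B is lower every time.

increases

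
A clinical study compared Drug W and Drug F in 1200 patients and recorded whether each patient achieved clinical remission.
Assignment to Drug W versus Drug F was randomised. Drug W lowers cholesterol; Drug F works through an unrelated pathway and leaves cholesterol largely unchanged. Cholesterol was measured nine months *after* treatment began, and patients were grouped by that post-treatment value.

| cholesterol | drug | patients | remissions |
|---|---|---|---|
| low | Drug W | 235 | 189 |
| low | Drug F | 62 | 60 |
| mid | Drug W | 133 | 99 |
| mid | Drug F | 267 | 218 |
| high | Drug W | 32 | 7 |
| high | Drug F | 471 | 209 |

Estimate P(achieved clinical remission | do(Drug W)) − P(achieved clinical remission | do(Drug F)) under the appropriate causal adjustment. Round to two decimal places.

Cholesterol is recorded after the drug and is itself shifted by it — it sits on the causal path from drug to outcome. Conditioning on a mediator would strip out part of the effect we want; the pooled comparison gives the total causal effect.
The causal difference is the pooled difference: 0.738 − 0.609 = +0.129.

+0.13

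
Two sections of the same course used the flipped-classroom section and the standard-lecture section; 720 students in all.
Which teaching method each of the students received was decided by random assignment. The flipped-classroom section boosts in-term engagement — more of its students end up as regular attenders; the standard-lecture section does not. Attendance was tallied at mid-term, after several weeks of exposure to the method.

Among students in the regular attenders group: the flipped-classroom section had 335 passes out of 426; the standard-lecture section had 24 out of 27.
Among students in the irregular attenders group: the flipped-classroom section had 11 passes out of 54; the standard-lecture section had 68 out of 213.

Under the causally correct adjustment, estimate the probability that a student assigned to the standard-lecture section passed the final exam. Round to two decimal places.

0.38

The distribution of mid-term attendance is itself part of what the teaching method does — it is an intermediate outcome. Holding it fixed would remove that part of the effect; the total effect is the pooled difference.
So P(outcome | do(the standard-lecture section)) is just the pooled rate for the standard-lecture section: 92/240 = 0.383.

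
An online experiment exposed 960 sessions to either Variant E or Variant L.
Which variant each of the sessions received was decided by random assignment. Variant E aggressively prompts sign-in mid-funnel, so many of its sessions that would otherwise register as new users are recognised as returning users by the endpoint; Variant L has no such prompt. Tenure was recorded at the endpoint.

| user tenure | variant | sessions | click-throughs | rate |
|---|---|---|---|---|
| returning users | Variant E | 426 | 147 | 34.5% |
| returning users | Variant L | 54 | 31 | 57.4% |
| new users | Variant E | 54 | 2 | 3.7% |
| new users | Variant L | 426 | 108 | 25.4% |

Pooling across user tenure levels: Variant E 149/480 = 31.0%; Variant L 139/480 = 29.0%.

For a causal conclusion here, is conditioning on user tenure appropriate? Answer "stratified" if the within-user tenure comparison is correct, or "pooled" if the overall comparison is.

The distribution of user tenure is itself part of what the variant does — it is an intermediate outcome. Holding it fixed would remove that part of the effect; the total effect is the pooled difference.
Pooled: Variant E 31.0% vs Variant L 29.0%; Variant E is higher overall.

pooled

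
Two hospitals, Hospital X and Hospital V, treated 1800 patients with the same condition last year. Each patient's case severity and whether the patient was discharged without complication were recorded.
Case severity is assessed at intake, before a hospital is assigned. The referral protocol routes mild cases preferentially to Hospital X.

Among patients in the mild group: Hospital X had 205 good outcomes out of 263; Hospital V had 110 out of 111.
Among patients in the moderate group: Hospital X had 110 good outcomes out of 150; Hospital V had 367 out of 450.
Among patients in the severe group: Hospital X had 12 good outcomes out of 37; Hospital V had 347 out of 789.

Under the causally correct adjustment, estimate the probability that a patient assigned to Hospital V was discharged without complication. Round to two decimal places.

Within every case severity level Hospital V has the higher rate, yet pooled Hospital X does — Simpson's reversal.
The imbalance in case severity arose from how patients were allocated, not from anything the hospital did; and case severity independently affects the outcome. The pooled gap is confounded — condition on case severity.
Standardising Hospital V to the population case severity mix: 0.208·110/111 + 0.333·367/450 + 0.459·347/789 = 0.680.

0.68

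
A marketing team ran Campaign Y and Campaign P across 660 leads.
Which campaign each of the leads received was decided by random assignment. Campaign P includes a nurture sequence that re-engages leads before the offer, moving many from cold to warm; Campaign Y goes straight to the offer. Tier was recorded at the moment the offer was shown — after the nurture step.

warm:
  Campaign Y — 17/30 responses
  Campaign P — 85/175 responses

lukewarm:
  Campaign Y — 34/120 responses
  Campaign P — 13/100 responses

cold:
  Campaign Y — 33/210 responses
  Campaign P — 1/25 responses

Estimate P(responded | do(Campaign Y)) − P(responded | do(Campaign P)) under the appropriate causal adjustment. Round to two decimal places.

Stratifying would compare campaigns among leads the campaigns themselves sorted into engagement tier groups — a form of selection on an intermediate. The unconditioned pooled rates give the total causal effect.
The causal difference is the pooled difference: 0.233 − 0.330 = -0.097.

-0.10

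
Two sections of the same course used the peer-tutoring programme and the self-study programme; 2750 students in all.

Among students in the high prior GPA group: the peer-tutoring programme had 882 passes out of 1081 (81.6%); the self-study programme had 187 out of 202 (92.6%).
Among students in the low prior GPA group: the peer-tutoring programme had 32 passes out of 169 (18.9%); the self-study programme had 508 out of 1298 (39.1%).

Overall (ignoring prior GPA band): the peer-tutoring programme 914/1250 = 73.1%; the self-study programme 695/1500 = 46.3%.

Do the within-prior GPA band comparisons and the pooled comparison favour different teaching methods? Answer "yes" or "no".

yes

Within each prior GPA band level (high prior GPA 81.6% vs 92.6%; low prior GPA 18.9% vs 39.1%), the self-study programme has the higher rate every time. Pooled: 73.1% vs 46.3% — the peer-tutoring programme has the higher rate overall. The two comparisons disagree.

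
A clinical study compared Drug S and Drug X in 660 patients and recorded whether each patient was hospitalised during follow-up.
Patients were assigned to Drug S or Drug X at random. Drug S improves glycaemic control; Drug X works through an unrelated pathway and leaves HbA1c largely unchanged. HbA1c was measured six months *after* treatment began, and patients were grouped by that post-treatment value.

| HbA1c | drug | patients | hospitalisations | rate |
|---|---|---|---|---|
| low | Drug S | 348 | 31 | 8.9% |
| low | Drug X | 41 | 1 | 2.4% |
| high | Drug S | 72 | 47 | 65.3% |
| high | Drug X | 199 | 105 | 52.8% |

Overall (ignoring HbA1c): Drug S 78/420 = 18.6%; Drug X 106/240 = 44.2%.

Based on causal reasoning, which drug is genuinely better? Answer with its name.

Drug S

HbA1c is recorded after the drug and is itself shifted by it — it sits on the causal path from drug to outcome. Conditioning on a mediator would strip out part of the effect we want; the pooled comparison gives the total causal effect.
Pooled: Drug S 18.6% vs Drug X 44.2%; Drug S is lower overall.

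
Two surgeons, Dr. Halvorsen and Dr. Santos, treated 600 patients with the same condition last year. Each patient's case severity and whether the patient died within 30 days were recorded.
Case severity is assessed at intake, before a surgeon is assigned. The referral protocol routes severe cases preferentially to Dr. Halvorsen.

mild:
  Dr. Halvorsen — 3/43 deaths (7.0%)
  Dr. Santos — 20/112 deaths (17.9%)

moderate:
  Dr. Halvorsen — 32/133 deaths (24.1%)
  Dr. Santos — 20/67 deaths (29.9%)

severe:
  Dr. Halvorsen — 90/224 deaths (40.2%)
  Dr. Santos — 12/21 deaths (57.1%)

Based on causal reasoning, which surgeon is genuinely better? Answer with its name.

Dr. Halvorsen

Dr. Halvorsen is lower inside every case severity stratum but Dr. Santos is lower in aggregate. Whether to stratify depends on how case severity relates to the surgeon.
The imbalance in case severity arose from how patients were allocated, not from anything the surgeon did; and case severity independently affects the outcome. The pooled gap is confounded — condition on case severity.
Within each level — mild: 7.0% vs 17.9%; moderate: 24.1% vs 29.9%; severe: 40.2% vs 57.1% — Dr. Halvorsen is lower every time.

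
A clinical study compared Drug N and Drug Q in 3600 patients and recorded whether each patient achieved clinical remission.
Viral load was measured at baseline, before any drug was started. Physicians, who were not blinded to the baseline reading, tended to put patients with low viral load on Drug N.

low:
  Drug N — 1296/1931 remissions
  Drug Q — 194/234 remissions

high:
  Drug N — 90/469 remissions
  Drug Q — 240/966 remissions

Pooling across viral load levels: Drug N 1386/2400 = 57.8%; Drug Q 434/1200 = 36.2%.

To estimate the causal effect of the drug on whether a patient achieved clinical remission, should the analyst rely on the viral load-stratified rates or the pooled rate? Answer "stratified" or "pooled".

The viral load-specific comparison favours Drug Q throughout, but the pooled figures favour Drug N. The question is whether to condition on viral load.
Viral load differs across drugs for reasons unrelated to any effect of the drug itself, and it separately predicts the outcome — a classic confounder. We must compare within viral load levels.
Within each level — low: 67.1% vs 82.9%; high: 19.2% vs 24.8% — Drug Q is higher every time.

stratified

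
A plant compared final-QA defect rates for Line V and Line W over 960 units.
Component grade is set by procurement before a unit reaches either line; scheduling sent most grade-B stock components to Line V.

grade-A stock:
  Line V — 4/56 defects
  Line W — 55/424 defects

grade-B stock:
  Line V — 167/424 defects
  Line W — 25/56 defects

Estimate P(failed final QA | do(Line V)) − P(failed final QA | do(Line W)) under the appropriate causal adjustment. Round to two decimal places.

Within every component grade level Line V has the lower rate, yet pooled Line W does — Simpson's reversal.
Since component grade is a pre-existing factor (not a product of the line) and it affects the outcome on its own, it is a confounder. The stratified rates, not the pooled rate, identify the causal effect.
Adjusting over the population distribution of component grade: 0.500·(0.071−0.130) + 0.500·(0.394−0.446) = -0.055.

-0.06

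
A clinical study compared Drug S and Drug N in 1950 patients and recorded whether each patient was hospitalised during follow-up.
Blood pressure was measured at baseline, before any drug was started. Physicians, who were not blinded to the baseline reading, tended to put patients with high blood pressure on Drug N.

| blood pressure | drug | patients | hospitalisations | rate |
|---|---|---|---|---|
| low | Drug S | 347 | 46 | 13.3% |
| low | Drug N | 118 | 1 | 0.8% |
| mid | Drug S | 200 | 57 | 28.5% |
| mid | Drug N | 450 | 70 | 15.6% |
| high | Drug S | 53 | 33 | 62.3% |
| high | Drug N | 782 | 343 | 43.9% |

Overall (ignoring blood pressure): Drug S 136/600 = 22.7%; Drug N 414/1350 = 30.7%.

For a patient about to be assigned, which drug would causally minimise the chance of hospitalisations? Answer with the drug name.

Blood pressure differs across drugs for reasons unrelated to any effect of the drug itself, and it separately predicts the outcome — a classic confounder. We must compare within blood pressure levels.
Within each level — low: 13.3% vs 0.8%; mid: 28.5% vs 15.6%; high: 62.3% vs 43.9% — Drug N is lower every time.

Drug N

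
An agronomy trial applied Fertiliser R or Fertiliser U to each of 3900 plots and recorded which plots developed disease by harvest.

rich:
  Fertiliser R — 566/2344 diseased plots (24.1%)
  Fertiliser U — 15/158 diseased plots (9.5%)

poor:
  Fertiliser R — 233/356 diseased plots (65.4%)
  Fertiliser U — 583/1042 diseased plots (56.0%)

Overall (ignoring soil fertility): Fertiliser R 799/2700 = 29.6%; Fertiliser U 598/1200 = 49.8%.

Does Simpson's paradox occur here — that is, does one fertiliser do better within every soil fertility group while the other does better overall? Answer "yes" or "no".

Within each soil fertility level (rich 24.1% vs 9.5%; poor 65.4% vs 56.0%), Fertiliser U has the lower rate every time. Pooled: 29.6% vs 49.8% — Fertiliser R has the lower rate overall. The two comparisons disagree.

yes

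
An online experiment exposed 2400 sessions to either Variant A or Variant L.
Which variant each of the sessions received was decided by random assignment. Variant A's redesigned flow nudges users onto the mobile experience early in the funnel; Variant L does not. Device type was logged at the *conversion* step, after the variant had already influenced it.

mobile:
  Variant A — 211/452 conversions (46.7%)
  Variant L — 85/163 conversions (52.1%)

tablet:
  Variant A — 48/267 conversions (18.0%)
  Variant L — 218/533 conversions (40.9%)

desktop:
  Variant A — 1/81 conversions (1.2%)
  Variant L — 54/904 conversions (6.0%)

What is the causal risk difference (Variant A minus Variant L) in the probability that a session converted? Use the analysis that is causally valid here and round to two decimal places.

+0.10

Within every device type level Variant L has the higher rate, yet pooled Variant A does — Simpson's reversal.
The distribution of device type is itself part of what the variant does — it is an intermediate outcome. Holding it fixed would remove that part of the effect; the total effect is the pooled difference.
The causal difference is the pooled difference: 0.325 − 0.223 = +0.102.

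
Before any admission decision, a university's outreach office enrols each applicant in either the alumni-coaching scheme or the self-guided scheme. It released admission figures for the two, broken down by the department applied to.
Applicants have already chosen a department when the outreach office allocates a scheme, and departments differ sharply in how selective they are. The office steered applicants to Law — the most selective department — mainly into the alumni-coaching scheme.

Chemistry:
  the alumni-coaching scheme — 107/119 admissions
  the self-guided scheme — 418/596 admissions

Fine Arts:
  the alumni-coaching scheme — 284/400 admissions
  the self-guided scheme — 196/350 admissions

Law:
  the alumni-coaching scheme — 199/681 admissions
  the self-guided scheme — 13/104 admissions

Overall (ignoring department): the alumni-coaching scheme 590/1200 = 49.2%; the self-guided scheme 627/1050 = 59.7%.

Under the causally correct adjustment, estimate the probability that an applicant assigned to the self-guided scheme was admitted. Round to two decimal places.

0.45

Since department is a pre-existing factor (not a product of the outreach scheme) and it affects the outcome on its own, it is a confounder. The stratified rates, not the pooled rate, identify the causal effect.
Standardising the self-guided scheme to the population department mix: 0.318·418/596 + 0.333·196/350 + 0.349·13/104 = 0.453.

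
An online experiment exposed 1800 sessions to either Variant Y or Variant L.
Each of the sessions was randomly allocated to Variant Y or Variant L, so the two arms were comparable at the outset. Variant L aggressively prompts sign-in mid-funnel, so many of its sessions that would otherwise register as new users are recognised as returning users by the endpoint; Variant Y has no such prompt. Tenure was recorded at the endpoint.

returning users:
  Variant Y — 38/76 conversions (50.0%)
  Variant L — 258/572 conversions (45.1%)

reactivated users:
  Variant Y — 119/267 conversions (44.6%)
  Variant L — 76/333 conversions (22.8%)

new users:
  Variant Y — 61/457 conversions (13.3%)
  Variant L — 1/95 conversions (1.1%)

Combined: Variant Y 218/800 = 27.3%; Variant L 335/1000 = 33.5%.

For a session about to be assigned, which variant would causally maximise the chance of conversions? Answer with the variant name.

Variant Y is higher inside every user tenure stratum but Variant L is higher in aggregate. Whether to stratify depends on how user tenure relates to the variant.
User tenure is recorded after the variant and is itself shifted by it — it sits on the causal path from variant to outcome. Conditioning on a mediator would strip out part of the effect we want; the pooled comparison gives the total causal effect.
Pooled: Variant Y 27.3% vs Variant L 33.5%; Variant L is higher overall.

Variant L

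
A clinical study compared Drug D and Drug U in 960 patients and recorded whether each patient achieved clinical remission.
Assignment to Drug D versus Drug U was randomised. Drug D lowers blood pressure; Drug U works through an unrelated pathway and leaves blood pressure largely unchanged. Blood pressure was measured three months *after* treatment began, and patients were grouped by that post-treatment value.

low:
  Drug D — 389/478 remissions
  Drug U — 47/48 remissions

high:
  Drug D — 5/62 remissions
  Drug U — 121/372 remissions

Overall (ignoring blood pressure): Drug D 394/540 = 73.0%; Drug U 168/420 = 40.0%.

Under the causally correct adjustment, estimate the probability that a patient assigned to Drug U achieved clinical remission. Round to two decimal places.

0.40

Blood pressure here is a post-treatment variable shaped by the drug; conditioning on it would introduce bias rather than remove it. The overall comparison is the causal one.
So P(outcome | do(Drug U)) is just the pooled rate for Drug U: 168/420 = 0.400.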